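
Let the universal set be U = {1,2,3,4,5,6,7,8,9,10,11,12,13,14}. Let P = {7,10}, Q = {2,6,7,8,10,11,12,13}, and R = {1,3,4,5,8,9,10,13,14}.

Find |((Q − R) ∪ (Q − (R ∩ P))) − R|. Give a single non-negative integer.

5

Q − R = {2,6,7,11,12}
R ∩ P = {10}
Q − (R ∩ P) = {2,6,7,8,11,12,13}
(Q − R) ∪ (Q − (R ∩ P)) = {2,6,7,8,11,12,13}
((Q − R) ∪ (Q − (R ∩ P))) − R = {2,6,7,11,12}
|((Q − R) ∪ (Q − (R ∩ P))) − R| = 5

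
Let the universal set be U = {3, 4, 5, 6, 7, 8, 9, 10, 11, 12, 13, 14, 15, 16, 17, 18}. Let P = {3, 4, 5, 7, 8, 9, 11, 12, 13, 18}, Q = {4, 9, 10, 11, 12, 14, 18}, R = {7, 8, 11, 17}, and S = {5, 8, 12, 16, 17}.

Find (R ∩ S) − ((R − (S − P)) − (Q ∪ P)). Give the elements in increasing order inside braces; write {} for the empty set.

{8, 17}

R ∩ S = {8, 17}
S − P = {16, 17}
R − (S − P) = {7, 8, 11}
Q ∪ P = {3, 4, 5, 7, 8, 9, 10, 11, 12, 13, 14, 18}
(R − (S − P)) − (Q ∪ P) = {}
(R ∩ S) − ((R − (S − P)) − (Q ∪ P)) = {8, 17}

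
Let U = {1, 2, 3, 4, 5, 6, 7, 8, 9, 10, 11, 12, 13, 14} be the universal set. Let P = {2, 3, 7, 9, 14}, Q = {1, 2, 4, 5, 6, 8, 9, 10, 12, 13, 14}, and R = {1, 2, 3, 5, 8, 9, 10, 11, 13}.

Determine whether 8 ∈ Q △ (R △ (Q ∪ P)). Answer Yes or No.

8 ∈ Q and 8 ∉ P, so 8 ∈ Q ∪ P
8 ∈ R and 8 ∈ (Q ∪ P), so 8 ∉ R △ (Q ∪ P)
8 ∈ Q and 8 ∉ (R △ (Q ∪ P)), so 8 ∈ Q △ (R △ (Q ∪ P))

Yes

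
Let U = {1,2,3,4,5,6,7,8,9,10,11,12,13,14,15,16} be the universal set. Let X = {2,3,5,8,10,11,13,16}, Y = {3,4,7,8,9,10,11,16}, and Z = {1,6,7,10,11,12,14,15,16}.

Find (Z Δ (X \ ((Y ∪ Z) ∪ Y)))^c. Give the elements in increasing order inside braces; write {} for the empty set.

{3,4,8,9}

Y ∪ Z = {1,3,4,6,7,8,9,10,11,12,14,15,16}
(Y ∪ Z) ∪ Y = {1,3,4,6,7,8,9,10,11,12,14,15,16}
X \ ((Y ∪ Z) ∪ Y) = {2,5,13}
Z Δ (X \ ((Y ∪ Z) ∪ Y)) = {1,2,5,6,7,10,11,12,13,14,15,16}
(Z Δ (X \ ((Y ∪ Z) ∪ Y)))^c = {3,4,8,9}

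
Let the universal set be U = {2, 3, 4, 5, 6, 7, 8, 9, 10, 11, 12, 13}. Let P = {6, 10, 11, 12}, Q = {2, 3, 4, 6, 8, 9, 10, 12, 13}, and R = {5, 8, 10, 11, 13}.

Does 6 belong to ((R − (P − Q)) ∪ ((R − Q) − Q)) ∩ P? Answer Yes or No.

No

6 ∈ P and 6 ∈ Q, so 6 ∉ P − Q
6 ∉ R and 6 ∉ (P − Q), so 6 ∉ R − (P − Q)
6 ∉ R and 6 ∈ Q, so 6 ∉ R − Q
6 ∉ (R − Q) and 6 ∈ Q, so 6 ∉ (R − Q) − Q
6 ∉ (R − (P − Q)) and 6 ∉ ((R − Q) − Q), so 6 ∉ (R − (P − Q)) ∪ ((R − Q) − Q)
6 ∉ ((R − (P − Q)) ∪ ((R − Q) − Q)) and 6 ∈ P, so 6 ∉ ((R − (P − Q)) ∪ ((R − Q) − Q)) ∩ P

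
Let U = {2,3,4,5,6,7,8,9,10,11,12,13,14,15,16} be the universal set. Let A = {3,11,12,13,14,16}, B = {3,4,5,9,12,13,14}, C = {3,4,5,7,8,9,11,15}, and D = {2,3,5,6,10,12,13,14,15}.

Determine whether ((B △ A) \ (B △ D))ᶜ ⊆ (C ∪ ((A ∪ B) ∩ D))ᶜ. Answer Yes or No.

B △ A = {4,5,9,11,16}
B △ D = {2,4,6,9,10,15}
(B △ A) \ (B △ D) = {5,11,16}
((B △ A) \ (B △ D))ᶜ = {2,3,4,6,7,8,9,10,12,13,14,15}
A ∪ B = {3,4,5,9,11,12,13,14,16}
(A ∪ B) ∩ D = {3,5,12,13,14}
C ∪ ((A ∪ B) ∩ D) = {3,4,5,7,8,9,11,12,13,14,15}
(C ∪ ((A ∪ B) ∩ D))ᶜ = {2,6,10,16}
3 ∈ ((B △ A) \ (B △ D))ᶜ but 3 ∉ (C ∪ ((A ∪ B) ∩ D))ᶜ, so the inclusion fails.

No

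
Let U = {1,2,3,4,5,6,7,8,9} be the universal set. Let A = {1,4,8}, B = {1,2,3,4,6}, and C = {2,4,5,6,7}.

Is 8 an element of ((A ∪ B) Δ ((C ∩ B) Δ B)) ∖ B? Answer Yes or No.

8 ∈ A and 8 ∉ B, so 8 ∈ A ∪ B
8 ∉ C and 8 ∉ B, so 8 ∉ C ∩ B
8 ∉ (C ∩ B) and 8 ∉ B, so 8 ∉ (C ∩ B) Δ B
8 ∈ (A ∪ B) and 8 ∉ ((C ∩ B) Δ B), so 8 ∈ (A ∪ B) Δ ((C ∩ B) Δ B)
8 ∈ ((A ∪ B) Δ ((C ∩ B) Δ B)) and 8 ∉ B, so 8 ∈ ((A ∪ B) Δ ((C ∩ B) Δ B)) ∖ B

Yes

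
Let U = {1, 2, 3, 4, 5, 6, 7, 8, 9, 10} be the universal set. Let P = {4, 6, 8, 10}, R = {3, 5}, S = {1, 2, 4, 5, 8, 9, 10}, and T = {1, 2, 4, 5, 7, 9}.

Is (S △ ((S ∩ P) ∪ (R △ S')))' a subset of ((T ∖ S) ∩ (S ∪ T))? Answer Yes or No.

S ∩ P = {4, 8, 10}
S' = {3, 6, 7}
R △ S' = {5, 6, 7}
(S ∩ P) ∪ (R △ S') = {4, 5, 6, 7, 8, 10}
S △ ((S ∩ P) ∪ (R △ S')) = {1, 2, 6, 7, 9}
(S △ ((S ∩ P) ∪ (R △ S')))' = {3, 4, 5, 8, 10}
T ∖ S = {7}
S ∪ T = {1, 2, 4, 5, 7, 8, 9, 10}
(T ∖ S) ∩ (S ∪ T) = {7}
3 ∈ (S △ ((S ∩ P) ∪ (R △ S')))' but 3 ∉ (T ∖ S) ∩ (S ∪ T), so the inclusion fails.

No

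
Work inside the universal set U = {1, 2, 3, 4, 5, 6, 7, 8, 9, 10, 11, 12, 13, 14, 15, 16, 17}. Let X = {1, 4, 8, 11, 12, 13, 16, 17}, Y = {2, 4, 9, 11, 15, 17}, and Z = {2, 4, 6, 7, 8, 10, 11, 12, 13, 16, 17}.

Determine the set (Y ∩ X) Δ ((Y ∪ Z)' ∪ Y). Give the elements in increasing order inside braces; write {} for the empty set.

Y ∩ X = {4, 11, 17}
Y ∪ Z = {2, 4, 6, 7, 8, 9, 10, 11, 12, 13, 15, 16, 17}
(Y ∪ Z)' = {1, 3, 5, 14}
(Y ∪ Z)' ∪ Y = {1, 2, 3, 4, 5, 9, 11, 14, 15, 17}
(Y ∩ X) Δ ((Y ∪ Z)' ∪ Y) = {1, 2, 3, 5, 9, 14, 15}

{1, 2, 3, 5, 9, 14, 15}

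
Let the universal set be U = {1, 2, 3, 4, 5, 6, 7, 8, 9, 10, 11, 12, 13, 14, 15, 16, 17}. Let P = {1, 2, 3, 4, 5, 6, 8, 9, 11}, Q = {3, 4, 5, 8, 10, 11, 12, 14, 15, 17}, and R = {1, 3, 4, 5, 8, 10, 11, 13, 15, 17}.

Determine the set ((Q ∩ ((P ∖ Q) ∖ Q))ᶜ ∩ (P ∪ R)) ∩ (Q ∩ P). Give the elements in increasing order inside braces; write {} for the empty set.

P ∖ Q = {1, 2, 6, 9}
(P ∖ Q) ∖ Q = {1, 2, 6, 9}
Q ∩ ((P ∖ Q) ∖ Q) = {}
(Q ∩ ((P ∖ Q) ∖ Q))ᶜ = {1, 2, 3, 4, 5, 6, 7, 8, 9, 10, 11, 12, 13, 14, 15, 16, 17}
P ∪ R = {1, 2, 3, 4, 5, 6, 8, 9, 10, 11, 13, 15, 17}
(Q ∩ ((P ∖ Q) ∖ Q))ᶜ ∩ (P ∪ R) = {1, 2, 3, 4, 5, 6, 8, 9, 10, 11, 13, 15, 17}
Q ∩ P = {3, 4, 5, 8, 11}
((Q ∩ ((P ∖ Q) ∖ Q))ᶜ ∩ (P ∪ R)) ∩ (Q ∩ P) = {3, 4, 5, 8, 11}

{3, 4, 5, 8, 11}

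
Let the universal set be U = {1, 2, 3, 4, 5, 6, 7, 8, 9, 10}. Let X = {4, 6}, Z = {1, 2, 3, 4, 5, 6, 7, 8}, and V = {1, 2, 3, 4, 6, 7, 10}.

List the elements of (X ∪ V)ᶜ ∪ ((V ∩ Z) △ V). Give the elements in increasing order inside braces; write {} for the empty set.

X ∪ V = {1, 2, 3, 4, 6, 7, 10}
(X ∪ V)ᶜ = {5, 8, 9}
V ∩ Z = {1, 2, 3, 4, 6, 7}
(V ∩ Z) △ V = {10}
(X ∪ V)ᶜ ∪ ((V ∩ Z) △ V) = {5, 8, 9, 10}

{5, 8, 9, 10}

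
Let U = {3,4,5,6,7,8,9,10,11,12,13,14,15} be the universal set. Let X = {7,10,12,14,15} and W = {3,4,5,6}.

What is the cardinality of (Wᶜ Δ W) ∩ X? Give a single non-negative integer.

Wᶜ = {7,8,9,10,11,12,13,14,15}
Wᶜ Δ W = {3,4,5,6,7,8,9,10,11,12,13,14,15}
(Wᶜ Δ W) ∩ X = {7,10,12,14,15}
|(Wᶜ Δ W) ∩ X| = 5

5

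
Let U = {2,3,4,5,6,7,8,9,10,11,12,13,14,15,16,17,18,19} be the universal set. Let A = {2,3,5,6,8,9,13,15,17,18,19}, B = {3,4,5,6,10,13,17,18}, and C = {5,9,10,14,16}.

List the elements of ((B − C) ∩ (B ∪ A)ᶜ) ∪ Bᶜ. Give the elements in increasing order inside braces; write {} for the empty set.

B − C = {3,4,6,13,17,18}
B ∪ A = {2,3,4,5,6,8,9,10,13,15,17,18,19}
(B ∪ A)ᶜ = {7,11,12,14,16}
(B − C) ∩ (B ∪ A)ᶜ = {}
Bᶜ = {2,7,8,9,11,12,14,15,16,19}
((B − C) ∩ (B ∪ A)ᶜ) ∪ Bᶜ = {2,7,8,9,11,12,14,15,16,19}

{2,7,8,9,11,12,14,15,16,19}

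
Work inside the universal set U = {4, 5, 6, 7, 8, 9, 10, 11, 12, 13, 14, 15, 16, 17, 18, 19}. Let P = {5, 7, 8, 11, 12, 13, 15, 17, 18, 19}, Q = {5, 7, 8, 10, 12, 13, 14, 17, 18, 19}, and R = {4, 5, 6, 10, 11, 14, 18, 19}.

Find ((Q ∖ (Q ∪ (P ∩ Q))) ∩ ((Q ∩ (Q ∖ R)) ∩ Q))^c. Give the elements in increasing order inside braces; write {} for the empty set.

{4, 5, 6, 7, 8, 9, 10, 11, 12, 13, 14, 15, 16, 17, 18, 19}

P ∩ Q = {5, 7, 8, 12, 13, 17, 18, 19}
Q ∪ (P ∩ Q) = {5, 7, 8, 10, 12, 13, 14, 17, 18, 19}
Q ∖ (Q ∪ (P ∩ Q)) = {}
Q ∖ R = {7, 8, 12, 13, 17}
Q ∩ (Q ∖ R) = {7, 8, 12, 13, 17}
(Q ∩ (Q ∖ R)) ∩ Q = {7, 8, 12, 13, 17}
(Q ∖ (Q ∪ (P ∩ Q))) ∩ ((Q ∩ (Q ∖ R)) ∩ Q) = {}
((Q ∖ (Q ∪ (P ∩ Q))) ∩ ((Q ∩ (Q ∖ R)) ∩ Q))^c = {4, 5, 6, 7, 8, 9, 10, 11, 12, 13, 14, 15, 16, 17, 18, 19}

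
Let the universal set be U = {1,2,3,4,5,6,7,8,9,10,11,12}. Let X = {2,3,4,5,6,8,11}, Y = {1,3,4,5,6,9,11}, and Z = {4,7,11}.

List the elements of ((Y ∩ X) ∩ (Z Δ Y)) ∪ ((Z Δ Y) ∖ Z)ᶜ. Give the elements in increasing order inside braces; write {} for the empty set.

Y ∩ X = {3,4,5,6,11}
Z Δ Y = {1,3,5,6,7,9}
(Y ∩ X) ∩ (Z Δ Y) = {3,5,6}
(Z Δ Y) ∖ Z = {1,3,5,6,9}
((Z Δ Y) ∖ Z)ᶜ = {2,4,7,8,10,11,12}
((Y ∩ X) ∩ (Z Δ Y)) ∪ ((Z Δ Y) ∖ Z)ᶜ = {2,3,4,5,6,7,8,10,11,12}

{2,3,4,5,6,7,8,10,11,12}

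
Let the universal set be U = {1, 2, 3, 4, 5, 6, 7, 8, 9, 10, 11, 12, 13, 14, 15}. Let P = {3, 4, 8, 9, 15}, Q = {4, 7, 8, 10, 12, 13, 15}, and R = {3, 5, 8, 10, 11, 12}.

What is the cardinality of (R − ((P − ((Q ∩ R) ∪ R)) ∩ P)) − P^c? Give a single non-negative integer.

Q ∩ R = {8, 10, 12}
(Q ∩ R) ∪ R = {3, 5, 8, 10, 11, 12}
P − ((Q ∩ R) ∪ R) = {4, 9, 15}
(P − ((Q ∩ R) ∪ R)) ∩ P = {4, 9, 15}
R − ((P − ((Q ∩ R) ∪ R)) ∩ P) = {3, 5, 8, 10, 11, 12}
P^c = {1, 2, 5, 6, 7, 10, 11, 12, 13, 14}
(R − ((P − ((Q ∩ R) ∪ R)) ∩ P)) − P^c = {3, 8}
|(R − ((P − ((Q ∩ R) ∪ R)) ∩ P)) − P^c| = 2

2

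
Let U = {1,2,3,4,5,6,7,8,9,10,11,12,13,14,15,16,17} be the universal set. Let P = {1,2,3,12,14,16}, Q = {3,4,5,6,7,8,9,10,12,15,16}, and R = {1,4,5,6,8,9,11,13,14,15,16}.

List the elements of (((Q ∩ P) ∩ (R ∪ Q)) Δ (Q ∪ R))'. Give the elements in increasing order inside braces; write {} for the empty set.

{2,3,12,16,17}

Q ∩ P = {3,12,16}
R ∪ Q = {1,3,4,5,6,7,8,9,10,11,12,13,14,15,16}
(Q ∩ P) ∩ (R ∪ Q) = {3,12,16}
Q ∪ R = {1,3,4,5,6,7,8,9,10,11,12,13,14,15,16}
((Q ∩ P) ∩ (R ∪ Q)) Δ (Q ∪ R) = {1,4,5,6,7,8,9,10,11,13,14,15}
(((Q ∩ P) ∩ (R ∪ Q)) Δ (Q ∪ R))' = {2,3,12,16,17}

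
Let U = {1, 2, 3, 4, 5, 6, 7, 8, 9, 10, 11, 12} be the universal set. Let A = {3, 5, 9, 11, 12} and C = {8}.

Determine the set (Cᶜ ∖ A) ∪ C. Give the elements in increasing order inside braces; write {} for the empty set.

Cᶜ = {1, 2, 3, 4, 5, 6, 7, 9, 10, 11, 12}
Cᶜ ∖ A = {1, 2, 4, 6, 7, 10}
(Cᶜ ∖ A) ∪ C = {1, 2, 4, 6, 7, 8, 10}

{1, 2, 4, 6, 7, 8, 10}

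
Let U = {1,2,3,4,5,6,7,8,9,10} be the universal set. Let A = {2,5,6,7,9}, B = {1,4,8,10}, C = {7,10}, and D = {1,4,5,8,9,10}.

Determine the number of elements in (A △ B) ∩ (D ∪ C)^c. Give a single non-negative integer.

2

A △ B = {1,2,4,5,6,7,8,9,10}
D ∪ C = {1,4,5,7,8,9,10}
(D ∪ C)^c = {2,3,6}
(A △ B) ∩ (D ∪ C)^c = {2,6}
|(A △ B) ∩ (D ∪ C)^c| = 2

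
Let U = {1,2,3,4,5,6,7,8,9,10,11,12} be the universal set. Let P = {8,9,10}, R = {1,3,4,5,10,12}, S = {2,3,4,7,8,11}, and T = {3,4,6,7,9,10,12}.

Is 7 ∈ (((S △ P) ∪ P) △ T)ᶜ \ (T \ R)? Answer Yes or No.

7 ∈ S and 7 ∉ P, so 7 ∈ S △ P
7 ∈ (S △ P) and 7 ∉ P, so 7 ∈ (S △ P) ∪ P
7 ∈ ((S △ P) ∪ P) and 7 ∈ T, so 7 ∉ ((S △ P) ∪ P) △ T
7 ∈ (((S △ P) ∪ P) △ T)ᶜ since 7 ∉ (((S △ P) ∪ P) △ T)
7 ∈ T and 7 ∉ R, so 7 ∈ T \ R
7 ∈ (((S △ P) ∪ P) △ T)ᶜ and 7 ∈ (T \ R), so 7 ∉ (((S △ P) ∪ P) △ T)ᶜ \ (T \ R)

No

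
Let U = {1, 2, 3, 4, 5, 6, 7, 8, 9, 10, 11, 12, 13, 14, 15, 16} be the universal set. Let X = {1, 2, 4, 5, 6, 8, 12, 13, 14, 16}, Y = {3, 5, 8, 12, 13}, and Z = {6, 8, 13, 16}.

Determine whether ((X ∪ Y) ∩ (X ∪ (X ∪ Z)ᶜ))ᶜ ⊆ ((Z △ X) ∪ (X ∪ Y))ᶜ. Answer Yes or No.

X ∪ Y = {1, 2, 3, 4, 5, 6, 8, 12, 13, 14, 16}
X ∪ Z = {1, 2, 4, 5, 6, 8, 12, 13, 14, 16}
(X ∪ Z)ᶜ = {3, 7, 9, 10, 11, 15}
X ∪ (X ∪ Z)ᶜ = {1, 2, 3, 4, 5, 6, 7, 8, 9, 10, 11, 12, 13, 14, 15, 16}
(X ∪ Y) ∩ (X ∪ (X ∪ Z)ᶜ) = {1, 2, 3, 4, 5, 6, 8, 12, 13, 14, 16}
((X ∪ Y) ∩ (X ∪ (X ∪ Z)ᶜ))ᶜ = {7, 9, 10, 11, 15}
Z △ X = {1, 2, 4, 5, 12, 14}
(Z △ X) ∪ (X ∪ Y) = {1, 2, 3, 4, 5, 6, 8, 12, 13, 14, 16}
((Z △ X) ∪ (X ∪ Y))ᶜ = {7, 9, 10, 11, 15}
Every element of {7, 9, 10, 11, 15} is in {7, 9, 10, 11, 15}, so ((X ∪ Y) ∩ (X ∪ (X ∪ Z)ᶜ))ᶜ ⊆ ((Z △ X) ∪ (X ∪ Y))ᶜ.

Yes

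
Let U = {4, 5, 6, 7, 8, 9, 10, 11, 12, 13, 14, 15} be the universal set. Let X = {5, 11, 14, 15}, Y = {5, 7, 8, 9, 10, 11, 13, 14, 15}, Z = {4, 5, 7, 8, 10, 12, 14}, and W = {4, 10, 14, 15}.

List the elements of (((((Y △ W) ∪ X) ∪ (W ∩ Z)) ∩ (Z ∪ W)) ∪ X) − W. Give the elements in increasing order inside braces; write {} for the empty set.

Y △ W = {4, 5, 7, 8, 9, 11, 13}
(Y △ W) ∪ X = {4, 5, 7, 8, 9, 11, 13, 14, 15}
W ∩ Z = {4, 10, 14}
((Y △ W) ∪ X) ∪ (W ∩ Z) = {4, 5, 7, 8, 9, 10, 11, 13, 14, 15}
Z ∪ W = {4, 5, 7, 8, 10, 12, 14, 15}
(((Y △ W) ∪ X) ∪ (W ∩ Z)) ∩ (Z ∪ W) = {4, 5, 7, 8, 10, 14, 15}
((((Y △ W) ∪ X) ∪ (W ∩ Z)) ∩ (Z ∪ W)) ∪ X = {4, 5, 7, 8, 10, 11, 14, 15}
(((((Y △ W) ∪ X) ∪ (W ∩ Z)) ∩ (Z ∪ W)) ∪ X) − W = {5, 7, 8, 11}

{5, 7, 8, 11}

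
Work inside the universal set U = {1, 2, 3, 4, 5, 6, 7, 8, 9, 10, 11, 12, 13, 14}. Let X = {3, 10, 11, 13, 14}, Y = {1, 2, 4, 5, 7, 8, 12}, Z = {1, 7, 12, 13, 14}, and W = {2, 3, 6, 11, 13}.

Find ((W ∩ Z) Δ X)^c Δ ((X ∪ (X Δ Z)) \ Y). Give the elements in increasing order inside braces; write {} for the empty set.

W ∩ Z = {13}
(W ∩ Z) Δ X = {3, 10, 11, 14}
((W ∩ Z) Δ X)^c = {1, 2, 4, 5, 6, 7, 8, 9, 12, 13}
X Δ Z = {1, 3, 7, 10, 11, 12}
X ∪ (X Δ Z) = {1, 3, 7, 10, 11, 12, 13, 14}
(X ∪ (X Δ Z)) \ Y = {3, 10, 11, 13, 14}
((W ∩ Z) Δ X)^c Δ ((X ∪ (X Δ Z)) \ Y) = {1, 2, 3, 4, 5, 6, 7, 8, 9, 10, 11, 12, 14}

{1, 2, 3, 4, 5, 6, 7, 8, 9, 10, 11, 12, 14}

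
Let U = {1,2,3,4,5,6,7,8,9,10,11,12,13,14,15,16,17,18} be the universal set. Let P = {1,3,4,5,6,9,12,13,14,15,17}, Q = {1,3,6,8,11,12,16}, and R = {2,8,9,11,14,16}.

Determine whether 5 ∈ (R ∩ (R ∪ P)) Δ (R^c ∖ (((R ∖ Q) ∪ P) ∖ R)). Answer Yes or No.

5 ∉ R and 5 ∈ P, so 5 ∈ R ∪ P
5 ∉ R and 5 ∈ (R ∪ P), so 5 ∉ R ∩ (R ∪ P)
5 ∉ R, so 5 ∈ R^c
5 ∉ R and 5 ∉ Q, so 5 ∉ R ∖ Q
5 ∉ (R ∖ Q) and 5 ∈ P, so 5 ∈ (R ∖ Q) ∪ P
5 ∈ ((R ∖ Q) ∪ P) and 5 ∉ R, so 5 ∈ ((R ∖ Q) ∪ P) ∖ R
5 ∈ R^c and 5 ∈ (((R ∖ Q) ∪ P) ∖ R), so 5 ∉ R^c ∖ (((R ∖ Q) ∪ P) ∖ R)
5 ∉ (R ∩ (R ∪ P)) and 5 ∉ (R^c ∖ (((R ∖ Q) ∪ P) ∖ R)), so 5 ∉ (R ∩ (R ∪ P)) Δ (R^c ∖ (((R ∖ Q) ∪ P) ∖ R))

No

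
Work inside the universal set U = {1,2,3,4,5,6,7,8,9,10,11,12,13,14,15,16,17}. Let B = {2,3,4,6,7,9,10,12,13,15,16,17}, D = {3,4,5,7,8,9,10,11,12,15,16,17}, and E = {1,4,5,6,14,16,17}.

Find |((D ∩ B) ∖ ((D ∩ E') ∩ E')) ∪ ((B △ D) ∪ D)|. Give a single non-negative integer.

D ∩ B = {3,4,7,9,10,12,15,16,17}
E' = {2,3,7,8,9,10,11,12,13,15}
D ∩ E' = {3,7,8,9,10,11,12,15}
(D ∩ E') ∩ E' = {3,7,8,9,10,11,12,15}
(D ∩ B) ∖ ((D ∩ E') ∩ E') = {4,16,17}
B △ D = {2,5,6,8,11,13}
(B △ D) ∪ D = {2,3,4,5,6,7,8,9,10,11,12,13,15,16,17}
((D ∩ B) ∖ ((D ∩ E') ∩ E')) ∪ ((B △ D) ∪ D) = {2,3,4,5,6,7,8,9,10,11,12,13,15,16,17}
|((D ∩ B) ∖ ((D ∩ E') ∩ E')) ∪ ((B △ D) ∪ D)| = 15

15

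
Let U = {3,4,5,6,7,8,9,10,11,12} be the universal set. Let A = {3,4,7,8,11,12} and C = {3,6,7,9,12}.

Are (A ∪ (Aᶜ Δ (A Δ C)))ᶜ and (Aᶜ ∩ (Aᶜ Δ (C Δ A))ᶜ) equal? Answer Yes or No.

Yes

Aᶜ = {5,6,9,10}
A Δ C = {4,6,8,9,11}
Aᶜ Δ (A Δ C) = {4,5,8,10,11}
A ∪ (Aᶜ Δ (A Δ C)) = {3,4,5,7,8,10,11,12}
(A ∪ (Aᶜ Δ (A Δ C)))ᶜ = {6,9}
C Δ A = {4,6,8,9,11}
Aᶜ Δ (C Δ A) = {4,5,8,10,11}
(Aᶜ Δ (C Δ A))ᶜ = {3,6,7,9,12}
Aᶜ ∩ (Aᶜ Δ (C Δ A))ᶜ = {6,9}
Both equal {6,9}, so (A ∪ (Aᶜ Δ (A Δ C)))ᶜ = Aᶜ ∩ (Aᶜ Δ (C Δ A))ᶜ.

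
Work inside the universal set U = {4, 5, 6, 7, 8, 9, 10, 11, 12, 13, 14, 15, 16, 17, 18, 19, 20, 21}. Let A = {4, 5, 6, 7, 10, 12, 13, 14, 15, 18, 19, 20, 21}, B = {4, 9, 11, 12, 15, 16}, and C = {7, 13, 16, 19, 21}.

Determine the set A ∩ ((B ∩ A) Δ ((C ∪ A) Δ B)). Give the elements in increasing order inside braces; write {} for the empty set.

{4, 5, 6, 7, 10, 12, 13, 14, 15, 18, 19, 20, 21}

B ∩ A = {4, 12, 15}
C ∪ A = {4, 5, 6, 7, 10, 12, 13, 14, 15, 16, 18, 19, 20, 21}
(C ∪ A) Δ B = {5, 6, 7, 9, 10, 11, 13, 14, 18, 19, 20, 21}
(B ∩ A) Δ ((C ∪ A) Δ B) = {4, 5, 6, 7, 9, 10, 11, 12, 13, 14, 15, 18, 19, 20, 21}
A ∩ ((B ∩ A) Δ ((C ∪ A) Δ B)) = {4, 5, 6, 7, 10, 12, 13, 14, 15, 18, 19, 20, 21}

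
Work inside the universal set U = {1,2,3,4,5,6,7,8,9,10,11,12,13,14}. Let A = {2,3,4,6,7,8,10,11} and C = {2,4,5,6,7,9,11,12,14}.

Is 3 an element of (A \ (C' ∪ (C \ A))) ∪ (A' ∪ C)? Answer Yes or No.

3 ∉ C, so 3 ∈ C'
3 ∉ C and 3 ∈ A, so 3 ∉ C \ A
3 ∈ C' and 3 ∉ (C \ A), so 3 ∈ C' ∪ (C \ A)
3 ∈ A and 3 ∈ (C' ∪ (C \ A)), so 3 ∉ A \ (C' ∪ (C \ A))
3 ∈ A, so 3 ∉ A'
3 ∉ A' and 3 ∉ C, so 3 ∉ A' ∪ C
3 ∉ (A \ (C' ∪ (C \ A))) and 3 ∉ (A' ∪ C), so 3 ∉ (A \ (C' ∪ (C \ A))) ∪ (A' ∪ C)

No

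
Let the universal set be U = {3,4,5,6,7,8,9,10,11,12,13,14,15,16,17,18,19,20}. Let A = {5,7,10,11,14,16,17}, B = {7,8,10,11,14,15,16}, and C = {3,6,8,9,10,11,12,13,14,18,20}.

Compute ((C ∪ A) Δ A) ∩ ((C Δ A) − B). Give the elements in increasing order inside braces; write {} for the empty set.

C ∪ A = {3,5,6,7,8,9,10,11,12,13,14,16,17,18,20}
(C ∪ A) Δ A = {3,6,8,9,12,13,18,20}
C Δ A = {3,5,6,7,8,9,12,13,16,17,18,20}
(C Δ A) − B = {3,5,6,9,12,13,17,18,20}
((C ∪ A) Δ A) ∩ ((C Δ A) − B) = {3,6,9,12,13,18,20}

{3,6,9,12,13,18,20}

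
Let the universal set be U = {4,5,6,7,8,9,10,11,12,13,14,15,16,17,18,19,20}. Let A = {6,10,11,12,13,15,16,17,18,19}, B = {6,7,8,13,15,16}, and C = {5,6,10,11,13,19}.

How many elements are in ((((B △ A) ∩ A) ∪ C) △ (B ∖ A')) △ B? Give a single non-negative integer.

B △ A = {7,8,10,11,12,17,18,19}
(B △ A) ∩ A = {10,11,12,17,18,19}
((B △ A) ∩ A) ∪ C = {5,6,10,11,12,13,17,18,19}
A' = {4,5,7,8,9,14,20}
B ∖ A' = {6,13,15,16}
(((B △ A) ∩ A) ∪ C) △ (B ∖ A') = {5,10,11,12,15,16,17,18,19}
((((B △ A) ∩ A) ∪ C) △ (B ∖ A')) △ B = {5,6,7,8,10,11,12,13,17,18,19}
|((((B △ A) ∩ A) ∪ C) △ (B ∖ A')) △ B| = 11

11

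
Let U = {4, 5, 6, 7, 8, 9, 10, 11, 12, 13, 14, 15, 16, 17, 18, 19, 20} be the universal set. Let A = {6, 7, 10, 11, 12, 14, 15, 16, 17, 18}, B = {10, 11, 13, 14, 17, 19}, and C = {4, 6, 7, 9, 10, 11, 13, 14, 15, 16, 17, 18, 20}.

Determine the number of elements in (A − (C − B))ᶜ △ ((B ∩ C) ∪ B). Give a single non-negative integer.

C − B = {4, 6, 7, 9, 15, 16, 18, 20}
A − (C − B) = {10, 11, 12, 14, 17}
(A − (C − B))ᶜ = {4, 5, 6, 7, 8, 9, 13, 15, 16, 18, 19, 20}
B ∩ C = {10, 11, 13, 14, 17}
(B ∩ C) ∪ B = {10, 11, 13, 14, 17, 19}
(A − (C − B))ᶜ △ ((B ∩ C) ∪ B) = {4, 5, 6, 7, 8, 9, 10, 11, 14, 15, 16, 17, 18, 20}
|(A − (C − B))ᶜ △ ((B ∩ C) ∪ B)| = 14

14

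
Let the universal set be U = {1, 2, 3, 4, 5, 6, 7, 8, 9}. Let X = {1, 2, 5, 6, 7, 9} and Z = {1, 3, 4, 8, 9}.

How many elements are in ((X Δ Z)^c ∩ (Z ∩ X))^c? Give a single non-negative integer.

7

X Δ Z = {2, 3, 4, 5, 6, 7, 8}
(X Δ Z)^c = {1, 9}
Z ∩ X = {1, 9}
(X Δ Z)^c ∩ (Z ∩ X) = {1, 9}
((X Δ Z)^c ∩ (Z ∩ X))^c = {2, 3, 4, 5, 6, 7, 8}
|((X Δ Z)^c ∩ (Z ∩ X))^c| = 7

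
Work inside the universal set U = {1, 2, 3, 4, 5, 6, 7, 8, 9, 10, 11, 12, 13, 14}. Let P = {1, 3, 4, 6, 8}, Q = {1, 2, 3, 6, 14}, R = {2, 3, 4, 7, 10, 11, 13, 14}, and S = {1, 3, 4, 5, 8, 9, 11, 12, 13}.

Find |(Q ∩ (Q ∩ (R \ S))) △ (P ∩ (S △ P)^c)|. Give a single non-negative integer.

6

R \ S = {2, 7, 10, 14}
Q ∩ (R \ S) = {2, 14}
Q ∩ (Q ∩ (R \ S)) = {2, 14}
S △ P = {5, 6, 9, 11, 12, 13}
(S △ P)^c = {1, 2, 3, 4, 7, 8, 10, 14}
P ∩ (S △ P)^c = {1, 3, 4, 8}
(Q ∩ (Q ∩ (R \ S))) △ (P ∩ (S △ P)^c) = {1, 2, 3, 4, 8, 14}
|(Q ∩ (Q ∩ (R \ S))) △ (P ∩ (S △ P)^c)| = 6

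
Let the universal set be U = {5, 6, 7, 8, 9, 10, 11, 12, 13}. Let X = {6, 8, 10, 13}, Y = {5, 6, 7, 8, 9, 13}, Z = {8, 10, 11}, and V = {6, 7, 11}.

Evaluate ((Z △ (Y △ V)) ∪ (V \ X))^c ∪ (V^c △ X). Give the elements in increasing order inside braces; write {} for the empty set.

{5, 6, 8, 9, 12}

Y △ V = {5, 8, 9, 11, 13}
Z △ (Y △ V) = {5, 9, 10, 13}
V \ X = {7, 11}
(Z △ (Y △ V)) ∪ (V \ X) = {5, 7, 9, 10, 11, 13}
((Z △ (Y △ V)) ∪ (V \ X))^c = {6, 8, 12}
V^c = {5, 8, 9, 10, 12, 13}
V^c △ X = {5, 6, 9, 12}
((Z △ (Y △ V)) ∪ (V \ X))^c ∪ (V^c △ X) = {5, 6, 8, 9, 12}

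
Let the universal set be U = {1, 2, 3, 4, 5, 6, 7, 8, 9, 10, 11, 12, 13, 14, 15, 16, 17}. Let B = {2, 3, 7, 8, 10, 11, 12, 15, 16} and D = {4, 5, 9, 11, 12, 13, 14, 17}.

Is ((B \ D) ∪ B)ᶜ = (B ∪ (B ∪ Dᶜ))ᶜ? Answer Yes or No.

No

B \ D = {2, 3, 7, 8, 10, 15, 16}
(B \ D) ∪ B = {2, 3, 7, 8, 10, 11, 12, 15, 16}
((B \ D) ∪ B)ᶜ = {1, 4, 5, 6, 9, 13, 14, 17}
Dᶜ = {1, 2, 3, 6, 7, 8, 10, 15, 16}
B ∪ Dᶜ = {1, 2, 3, 6, 7, 8, 10, 11, 12, 15, 16}
B ∪ (B ∪ Dᶜ) = {1, 2, 3, 6, 7, 8, 10, 11, 12, 15, 16}
(B ∪ (B ∪ Dᶜ))ᶜ = {4, 5, 9, 13, 14, 17}
1 ∈ ((B \ D) ∪ B)ᶜ but 1 ∉ (B ∪ (B ∪ Dᶜ))ᶜ, so they differ.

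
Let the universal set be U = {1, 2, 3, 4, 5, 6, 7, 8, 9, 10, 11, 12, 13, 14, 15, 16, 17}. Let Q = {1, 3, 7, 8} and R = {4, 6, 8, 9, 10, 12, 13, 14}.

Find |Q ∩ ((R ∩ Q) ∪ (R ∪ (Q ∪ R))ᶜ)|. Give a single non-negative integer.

1

R ∩ Q = {8}
Q ∪ R = {1, 3, 4, 6, 7, 8, 9, 10, 12, 13, 14}
R ∪ (Q ∪ R) = {1, 3, 4, 6, 7, 8, 9, 10, 12, 13, 14}
(R ∪ (Q ∪ R))ᶜ = {2, 5, 11, 15, 16, 17}
(R ∩ Q) ∪ (R ∪ (Q ∪ R))ᶜ = {2, 5, 8, 11, 15, 16, 17}
Q ∩ ((R ∩ Q) ∪ (R ∪ (Q ∪ R))ᶜ) = {8}
|Q ∩ ((R ∩ Q) ∪ (R ∪ (Q ∪ R))ᶜ)| = 1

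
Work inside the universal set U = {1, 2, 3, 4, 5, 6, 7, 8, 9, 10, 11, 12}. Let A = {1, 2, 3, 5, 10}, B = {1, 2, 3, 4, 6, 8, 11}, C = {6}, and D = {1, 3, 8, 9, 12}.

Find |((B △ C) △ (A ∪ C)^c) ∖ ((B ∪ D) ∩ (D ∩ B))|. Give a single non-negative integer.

4

B △ C = {1, 2, 3, 4, 8, 11}
A ∪ C = {1, 2, 3, 5, 6, 10}
(A ∪ C)^c = {4, 7, 8, 9, 11, 12}
(B △ C) △ (A ∪ C)^c = {1, 2, 3, 7, 9, 12}
B ∪ D = {1, 2, 3, 4, 6, 8, 9, 11, 12}
D ∩ B = {1, 3, 8}
(B ∪ D) ∩ (D ∩ B) = {1, 3, 8}
((B △ C) △ (A ∪ C)^c) ∖ ((B ∪ D) ∩ (D ∩ B)) = {2, 7, 9, 12}
|((B △ C) △ (A ∪ C)^c) ∖ ((B ∪ D) ∩ (D ∩ B))| = 4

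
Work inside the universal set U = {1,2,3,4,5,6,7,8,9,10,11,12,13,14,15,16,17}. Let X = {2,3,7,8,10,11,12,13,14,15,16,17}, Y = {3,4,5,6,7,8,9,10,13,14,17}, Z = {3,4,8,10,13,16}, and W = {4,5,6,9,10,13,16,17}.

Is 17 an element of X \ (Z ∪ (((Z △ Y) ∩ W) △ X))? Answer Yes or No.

17 ∉ Z and 17 ∈ Y, so 17 ∈ Z △ Y
17 ∈ (Z △ Y) and 17 ∈ W, so 17 ∈ (Z △ Y) ∩ W
17 ∈ ((Z △ Y) ∩ W) and 17 ∈ X, so 17 ∉ ((Z △ Y) ∩ W) △ X
17 ∉ Z and 17 ∉ (((Z △ Y) ∩ W) △ X), so 17 ∉ Z ∪ (((Z △ Y) ∩ W) △ X)
17 ∈ X and 17 ∉ (Z ∪ (((Z △ Y) ∩ W) △ X)), so 17 ∈ X \ (Z ∪ (((Z △ Y) ∩ W) △ X))

Yes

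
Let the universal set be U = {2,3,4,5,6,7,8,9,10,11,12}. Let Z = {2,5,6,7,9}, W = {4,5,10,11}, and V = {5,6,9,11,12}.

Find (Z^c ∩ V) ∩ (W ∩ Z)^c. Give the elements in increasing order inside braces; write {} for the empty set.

Z^c = {3,4,8,10,11,12}
Z^c ∩ V = {11,12}
W ∩ Z = {5}
(W ∩ Z)^c = {2,3,4,6,7,8,9,10,11,12}
(Z^c ∩ V) ∩ (W ∩ Z)^c = {11,12}

{11,12}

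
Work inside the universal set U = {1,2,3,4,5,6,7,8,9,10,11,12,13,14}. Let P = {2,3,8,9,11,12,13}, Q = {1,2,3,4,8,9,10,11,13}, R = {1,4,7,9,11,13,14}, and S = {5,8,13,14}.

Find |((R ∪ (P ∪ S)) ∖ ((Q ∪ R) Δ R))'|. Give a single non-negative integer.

P ∪ S = {2,3,5,8,9,11,12,13,14}
R ∪ (P ∪ S) = {1,2,3,4,5,7,8,9,11,12,13,14}
Q ∪ R = {1,2,3,4,7,8,9,10,11,13,14}
(Q ∪ R) Δ R = {2,3,8,10}
(R ∪ (P ∪ S)) ∖ ((Q ∪ R) Δ R) = {1,4,5,7,9,11,12,13,14}
((R ∪ (P ∪ S)) ∖ ((Q ∪ R) Δ R))' = {2,3,6,8,10}
|((R ∪ (P ∪ S)) ∖ ((Q ∪ R) Δ R))'| = 5

5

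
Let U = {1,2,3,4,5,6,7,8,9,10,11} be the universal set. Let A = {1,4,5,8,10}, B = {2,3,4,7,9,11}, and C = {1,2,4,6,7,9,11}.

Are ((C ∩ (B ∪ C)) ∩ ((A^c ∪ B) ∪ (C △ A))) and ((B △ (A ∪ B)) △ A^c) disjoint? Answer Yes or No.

No

B ∪ C = {1,2,3,4,6,7,9,11}
C ∩ (B ∪ C) = {1,2,4,6,7,9,11}
A^c = {2,3,6,7,9,11}
A^c ∪ B = {2,3,4,6,7,9,11}
C △ A = {2,5,6,7,8,9,10,11}
(A^c ∪ B) ∪ (C △ A) = {2,3,4,5,6,7,8,9,10,11}
(C ∩ (B ∪ C)) ∩ ((A^c ∪ B) ∪ (C △ A)) = {2,4,6,7,9,11}
A ∪ B = {1,2,3,4,5,7,8,9,10,11}
B △ (A ∪ B) = {1,5,8,10}
(B △ (A ∪ B)) △ A^c = {1,2,3,5,6,7,8,9,10,11}
2 lies in both, so they are not disjoint.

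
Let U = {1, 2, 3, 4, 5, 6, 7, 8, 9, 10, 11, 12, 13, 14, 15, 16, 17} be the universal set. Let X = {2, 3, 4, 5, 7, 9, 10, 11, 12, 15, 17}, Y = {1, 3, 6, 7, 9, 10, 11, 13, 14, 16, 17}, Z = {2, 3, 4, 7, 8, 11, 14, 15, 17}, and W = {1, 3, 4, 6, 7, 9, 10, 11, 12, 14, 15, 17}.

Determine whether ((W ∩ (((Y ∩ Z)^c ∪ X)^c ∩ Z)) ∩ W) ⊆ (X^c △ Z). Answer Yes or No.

Y ∩ Z = {3, 7, 11, 14, 17}
(Y ∩ Z)^c = {1, 2, 4, 5, 6, 8, 9, 10, 12, 13, 15, 16}
(Y ∩ Z)^c ∪ X = {1, 2, 3, 4, 5, 6, 7, 8, 9, 10, 11, 12, 13, 15, 16, 17}
((Y ∩ Z)^c ∪ X)^c = {14}
((Y ∩ Z)^c ∪ X)^c ∩ Z = {14}
W ∩ (((Y ∩ Z)^c ∪ X)^c ∩ Z) = {14}
(W ∩ (((Y ∩ Z)^c ∪ X)^c ∩ Z)) ∩ W = {14}
X^c = {1, 6, 8, 13, 14, 16}
X^c △ Z = {1, 2, 3, 4, 6, 7, 11, 13, 15, 16, 17}
14 ∈ (W ∩ (((Y ∩ Z)^c ∪ X)^c ∩ Z)) ∩ W but 14 ∉ X^c △ Z, so the inclusion fails.

No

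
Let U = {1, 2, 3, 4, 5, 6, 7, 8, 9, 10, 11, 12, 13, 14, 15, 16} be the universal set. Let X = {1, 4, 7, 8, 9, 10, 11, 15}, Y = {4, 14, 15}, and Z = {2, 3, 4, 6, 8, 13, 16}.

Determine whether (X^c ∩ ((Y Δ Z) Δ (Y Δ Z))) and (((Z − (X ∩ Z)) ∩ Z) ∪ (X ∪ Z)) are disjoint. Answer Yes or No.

X^c = {2, 3, 5, 6, 12, 13, 14, 16}
Y Δ Z = {2, 3, 6, 8, 13, 14, 15, 16}
(Y Δ Z) Δ (Y Δ Z) = {}
X^c ∩ ((Y Δ Z) Δ (Y Δ Z)) = {}
X ∩ Z = {4, 8}
Z − (X ∩ Z) = {2, 3, 6, 13, 16}
(Z − (X ∩ Z)) ∩ Z = {2, 3, 6, 13, 16}
X ∪ Z = {1, 2, 3, 4, 6, 7, 8, 9, 10, 11, 13, 15, 16}
((Z − (X ∩ Z)) ∩ Z) ∪ (X ∪ Z) = {1, 2, 3, 4, 6, 7, 8, 9, 10, 11, 13, 15, 16}
{} and {1, 2, 3, 4, 6, 7, 8, 9, 10, 11, 13, 15, 16} share no elements.

Yes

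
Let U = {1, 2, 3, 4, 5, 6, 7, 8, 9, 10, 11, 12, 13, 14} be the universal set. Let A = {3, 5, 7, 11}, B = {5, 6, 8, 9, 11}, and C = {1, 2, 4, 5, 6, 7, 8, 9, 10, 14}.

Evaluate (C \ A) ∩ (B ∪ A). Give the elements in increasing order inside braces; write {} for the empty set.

C \ A = {1, 2, 4, 6, 8, 9, 10, 14}
B ∪ A = {3, 5, 6, 7, 8, 9, 11}
(C \ A) ∩ (B ∪ A) = {6, 8, 9}

{6, 8, 9}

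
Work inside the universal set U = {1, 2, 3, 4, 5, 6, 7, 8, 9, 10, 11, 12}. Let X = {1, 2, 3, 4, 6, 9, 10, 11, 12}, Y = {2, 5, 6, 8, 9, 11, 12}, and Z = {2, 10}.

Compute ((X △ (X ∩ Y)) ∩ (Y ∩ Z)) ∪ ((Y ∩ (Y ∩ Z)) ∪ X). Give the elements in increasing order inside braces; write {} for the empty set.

{1, 2, 3, 4, 6, 9, 10, 11, 12}

X ∩ Y = {2, 6, 9, 11, 12}
X △ (X ∩ Y) = {1, 3, 4, 10}
Y ∩ Z = {2}
(X △ (X ∩ Y)) ∩ (Y ∩ Z) = {}
Y ∩ (Y ∩ Z) = {2}
(Y ∩ (Y ∩ Z)) ∪ X = {1, 2, 3, 4, 6, 9, 10, 11, 12}
((X △ (X ∩ Y)) ∩ (Y ∩ Z)) ∪ ((Y ∩ (Y ∩ Z)) ∪ X) = {1, 2, 3, 4, 6, 9, 10, 11, 12}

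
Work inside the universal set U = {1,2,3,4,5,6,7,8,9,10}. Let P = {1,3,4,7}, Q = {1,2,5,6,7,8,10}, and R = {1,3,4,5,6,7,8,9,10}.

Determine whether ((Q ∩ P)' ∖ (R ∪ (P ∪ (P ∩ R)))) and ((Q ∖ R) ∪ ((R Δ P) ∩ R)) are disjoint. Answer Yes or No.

No

Q ∩ P = {1,7}
(Q ∩ P)' = {2,3,4,5,6,8,9,10}
P ∩ R = {1,3,4,7}
P ∪ (P ∩ R) = {1,3,4,7}
R ∪ (P ∪ (P ∩ R)) = {1,3,4,5,6,7,8,9,10}
(Q ∩ P)' ∖ (R ∪ (P ∪ (P ∩ R))) = {2}
Q ∖ R = {2}
R Δ P = {5,6,8,9,10}
(R Δ P) ∩ R = {5,6,8,9,10}
(Q ∖ R) ∪ ((R Δ P) ∩ R) = {2,5,6,8,9,10}
2 lies in both, so they are not disjoint.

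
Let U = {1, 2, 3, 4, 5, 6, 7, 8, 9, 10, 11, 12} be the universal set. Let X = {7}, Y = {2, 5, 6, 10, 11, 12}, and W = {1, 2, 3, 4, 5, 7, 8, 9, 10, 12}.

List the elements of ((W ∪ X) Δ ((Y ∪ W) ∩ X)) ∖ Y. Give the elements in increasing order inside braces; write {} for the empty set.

{1, 3, 4, 8, 9}

W ∪ X = {1, 2, 3, 4, 5, 7, 8, 9, 10, 12}
Y ∪ W = {1, 2, 3, 4, 5, 6, 7, 8, 9, 10, 11, 12}
(Y ∪ W) ∩ X = {7}
(W ∪ X) Δ ((Y ∪ W) ∩ X) = {1, 2, 3, 4, 5, 8, 9, 10, 12}
((W ∪ X) Δ ((Y ∪ W) ∩ X)) ∖ Y = {1, 3, 4, 8, 9}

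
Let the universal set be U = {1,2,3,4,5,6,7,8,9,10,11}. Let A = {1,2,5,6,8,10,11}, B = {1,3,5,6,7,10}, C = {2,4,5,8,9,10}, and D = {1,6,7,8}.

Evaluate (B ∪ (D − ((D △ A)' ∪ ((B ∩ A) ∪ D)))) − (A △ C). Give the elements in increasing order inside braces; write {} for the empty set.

{3,5,7,10}

D △ A = {2,5,7,10,11}
(D △ A)' = {1,3,4,6,8,9}
B ∩ A = {1,5,6,10}
(B ∩ A) ∪ D = {1,5,6,7,8,10}
(D △ A)' ∪ ((B ∩ A) ∪ D) = {1,3,4,5,6,7,8,9,10}
D − ((D △ A)' ∪ ((B ∩ A) ∪ D)) = {}
B ∪ (D − ((D △ A)' ∪ ((B ∩ A) ∪ D))) = {1,3,5,6,7,10}
A △ C = {1,4,6,9,11}
(B ∪ (D − ((D △ A)' ∪ ((B ∩ A) ∪ D)))) − (A △ C) = {3,5,7,10}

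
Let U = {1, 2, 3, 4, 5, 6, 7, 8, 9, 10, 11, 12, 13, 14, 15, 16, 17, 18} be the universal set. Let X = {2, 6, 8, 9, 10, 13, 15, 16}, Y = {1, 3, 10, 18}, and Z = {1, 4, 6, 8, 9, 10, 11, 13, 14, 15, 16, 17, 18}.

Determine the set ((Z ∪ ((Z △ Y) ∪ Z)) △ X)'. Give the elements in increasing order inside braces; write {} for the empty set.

Z △ Y = {3, 4, 6, 8, 9, 11, 13, 14, 15, 16, 17}
(Z △ Y) ∪ Z = {1, 3, 4, 6, 8, 9, 10, 11, 13, 14, 15, 16, 17, 18}
Z ∪ ((Z △ Y) ∪ Z) = {1, 3, 4, 6, 8, 9, 10, 11, 13, 14, 15, 16, 17, 18}
(Z ∪ ((Z △ Y) ∪ Z)) △ X = {1, 2, 3, 4, 11, 14, 17, 18}
((Z ∪ ((Z △ Y) ∪ Z)) △ X)' = {5, 6, 7, 8, 9, 10, 12, 13, 15, 16}

{5, 6, 7, 8, 9, 10, 12, 13, 15, 16}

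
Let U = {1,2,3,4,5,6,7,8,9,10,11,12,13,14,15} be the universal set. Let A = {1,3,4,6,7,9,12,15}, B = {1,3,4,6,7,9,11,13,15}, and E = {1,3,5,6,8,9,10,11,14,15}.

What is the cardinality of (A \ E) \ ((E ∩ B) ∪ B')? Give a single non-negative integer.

A \ E = {4,7,12}
E ∩ B = {1,3,6,9,11,15}
B' = {2,5,8,10,12,14}
(E ∩ B) ∪ B' = {1,2,3,5,6,8,9,10,11,12,14,15}
(A \ E) \ ((E ∩ B) ∪ B') = {4,7}
|(A \ E) \ ((E ∩ B) ∪ B')| = 2

2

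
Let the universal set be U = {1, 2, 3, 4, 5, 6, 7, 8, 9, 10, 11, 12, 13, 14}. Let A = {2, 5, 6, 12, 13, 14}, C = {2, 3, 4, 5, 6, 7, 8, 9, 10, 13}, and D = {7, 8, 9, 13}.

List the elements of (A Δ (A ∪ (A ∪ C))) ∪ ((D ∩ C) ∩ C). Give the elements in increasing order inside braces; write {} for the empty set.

A ∪ C = {2, 3, 4, 5, 6, 7, 8, 9, 10, 12, 13, 14}
A ∪ (A ∪ C) = {2, 3, 4, 5, 6, 7, 8, 9, 10, 12, 13, 14}
A Δ (A ∪ (A ∪ C)) = {3, 4, 7, 8, 9, 10}
D ∩ C = {7, 8, 9, 13}
(D ∩ C) ∩ C = {7, 8, 9, 13}
(A Δ (A ∪ (A ∪ C))) ∪ ((D ∩ C) ∩ C) = {3, 4, 7, 8, 9, 10, 13}

{3, 4, 7, 8, 9, 10, 13}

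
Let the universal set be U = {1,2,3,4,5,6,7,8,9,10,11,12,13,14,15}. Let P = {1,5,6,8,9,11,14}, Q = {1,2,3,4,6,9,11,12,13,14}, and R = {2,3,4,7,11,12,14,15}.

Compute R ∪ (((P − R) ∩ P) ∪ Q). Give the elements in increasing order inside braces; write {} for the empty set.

{1,2,3,4,5,6,7,8,9,11,12,13,14,15}

P − R = {1,5,6,8,9}
(P − R) ∩ P = {1,5,6,8,9}
((P − R) ∩ P) ∪ Q = {1,2,3,4,5,6,8,9,11,12,13,14}
R ∪ (((P − R) ∩ P) ∪ Q) = {1,2,3,4,5,6,7,8,9,11,12,13,14,15}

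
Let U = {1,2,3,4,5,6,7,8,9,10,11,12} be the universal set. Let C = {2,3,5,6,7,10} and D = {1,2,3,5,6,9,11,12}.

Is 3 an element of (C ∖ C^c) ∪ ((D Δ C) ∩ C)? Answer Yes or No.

Yes

3 ∈ C, so 3 ∉ C^c
3 ∈ C and 3 ∉ C^c, so 3 ∈ C ∖ C^c
3 ∈ D and 3 ∈ C, so 3 ∉ D Δ C
3 ∉ (D Δ C) and 3 ∈ C, so 3 ∉ (D Δ C) ∩ C
3 ∈ (C ∖ C^c) and 3 ∉ ((D Δ C) ∩ C), so 3 ∈ (C ∖ C^c) ∪ ((D Δ C) ∩ C)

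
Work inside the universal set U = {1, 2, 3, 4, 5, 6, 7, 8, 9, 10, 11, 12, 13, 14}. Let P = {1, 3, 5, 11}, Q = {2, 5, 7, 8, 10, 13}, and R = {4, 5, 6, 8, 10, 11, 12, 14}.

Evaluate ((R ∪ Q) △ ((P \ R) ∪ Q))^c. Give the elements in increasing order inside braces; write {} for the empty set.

R ∪ Q = {2, 4, 5, 6, 7, 8, 10, 11, 12, 13, 14}
P \ R = {1, 3}
(P \ R) ∪ Q = {1, 2, 3, 5, 7, 8, 10, 13}
(R ∪ Q) △ ((P \ R) ∪ Q) = {1, 3, 4, 6, 11, 12, 14}
((R ∪ Q) △ ((P \ R) ∪ Q))^c = {2, 5, 7, 8, 9, 10, 13}

{2, 5, 7, 8, 9, 10, 13}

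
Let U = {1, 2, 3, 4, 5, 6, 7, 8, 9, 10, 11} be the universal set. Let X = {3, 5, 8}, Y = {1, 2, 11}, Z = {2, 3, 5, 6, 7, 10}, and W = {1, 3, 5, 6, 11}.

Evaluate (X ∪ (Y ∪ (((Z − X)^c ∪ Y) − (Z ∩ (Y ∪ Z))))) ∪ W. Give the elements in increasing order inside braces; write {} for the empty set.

{1, 2, 3, 4, 5, 6, 8, 9, 11}

Z − X = {2, 6, 7, 10}
(Z − X)^c = {1, 3, 4, 5, 8, 9, 11}
(Z − X)^c ∪ Y = {1, 2, 3, 4, 5, 8, 9, 11}
Y ∪ Z = {1, 2, 3, 5, 6, 7, 10, 11}
Z ∩ (Y ∪ Z) = {2, 3, 5, 6, 7, 10}
((Z − X)^c ∪ Y) − (Z ∩ (Y ∪ Z)) = {1, 4, 8, 9, 11}
Y ∪ (((Z − X)^c ∪ Y) − (Z ∩ (Y ∪ Z))) = {1, 2, 4, 8, 9, 11}
X ∪ (Y ∪ (((Z − X)^c ∪ Y) − (Z ∩ (Y ∪ Z)))) = {1, 2, 3, 4, 5, 8, 9, 11}
(X ∪ (Y ∪ (((Z − X)^c ∪ Y) − (Z ∩ (Y ∪ Z))))) ∪ W = {1, 2, 3, 4, 5, 6, 8, 9, 11}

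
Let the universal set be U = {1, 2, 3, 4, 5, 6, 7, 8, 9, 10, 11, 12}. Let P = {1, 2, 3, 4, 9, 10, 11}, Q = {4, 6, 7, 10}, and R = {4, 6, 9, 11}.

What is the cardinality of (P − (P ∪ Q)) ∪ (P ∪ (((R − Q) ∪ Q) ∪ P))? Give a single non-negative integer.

9

P ∪ Q = {1, 2, 3, 4, 6, 7, 9, 10, 11}
P − (P ∪ Q) = {}
R − Q = {9, 11}
(R − Q) ∪ Q = {4, 6, 7, 9, 10, 11}
((R − Q) ∪ Q) ∪ P = {1, 2, 3, 4, 6, 7, 9, 10, 11}
P ∪ (((R − Q) ∪ Q) ∪ P) = {1, 2, 3, 4, 6, 7, 9, 10, 11}
(P − (P ∪ Q)) ∪ (P ∪ (((R − Q) ∪ Q) ∪ P)) = {1, 2, 3, 4, 6, 7, 9, 10, 11}
|(P − (P ∪ Q)) ∪ (P ∪ (((R − Q) ∪ Q) ∪ P))| = 9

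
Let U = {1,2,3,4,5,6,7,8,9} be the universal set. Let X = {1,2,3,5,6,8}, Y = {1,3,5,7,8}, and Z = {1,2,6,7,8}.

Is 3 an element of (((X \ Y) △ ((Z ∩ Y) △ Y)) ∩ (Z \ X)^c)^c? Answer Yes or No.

3 ∈ X and 3 ∈ Y, so 3 ∉ X \ Y
3 ∉ Z and 3 ∈ Y, so 3 ∉ Z ∩ Y
3 ∉ (Z ∩ Y) and 3 ∈ Y, so 3 ∈ (Z ∩ Y) △ Y
3 ∉ (X \ Y) and 3 ∈ ((Z ∩ Y) △ Y), so 3 ∈ (X \ Y) △ ((Z ∩ Y) △ Y)
3 ∉ Z and 3 ∈ X, so 3 ∉ Z \ X
3 ∈ (Z \ X)^c since 3 ∉ (Z \ X)
3 ∈ ((X \ Y) △ ((Z ∩ Y) △ Y)) and 3 ∈ (Z \ X)^c, so 3 ∈ ((X \ Y) △ ((Z ∩ Y) △ Y)) ∩ (Z \ X)^c
3 ∉ (((X \ Y) △ ((Z ∩ Y) △ Y)) ∩ (Z \ X)^c)^c since 3 ∈ (((X \ Y) △ ((Z ∩ Y) △ Y)) ∩ (Z \ X)^c)

No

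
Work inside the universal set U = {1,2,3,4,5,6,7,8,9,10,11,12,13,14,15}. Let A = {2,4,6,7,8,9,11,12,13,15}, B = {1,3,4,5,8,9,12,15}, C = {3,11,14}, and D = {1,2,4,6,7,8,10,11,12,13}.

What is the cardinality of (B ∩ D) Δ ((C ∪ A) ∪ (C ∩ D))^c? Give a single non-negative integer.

B ∩ D = {1,4,8,12}
C ∪ A = {2,3,4,6,7,8,9,11,12,13,14,15}
C ∩ D = {11}
(C ∪ A) ∪ (C ∩ D) = {2,3,4,6,7,8,9,11,12,13,14,15}
((C ∪ A) ∪ (C ∩ D))^c = {1,5,10}
(B ∩ D) Δ ((C ∪ A) ∪ (C ∩ D))^c = {4,5,8,10,12}
|(B ∩ D) Δ ((C ∪ A) ∪ (C ∩ D))^c| = 5

5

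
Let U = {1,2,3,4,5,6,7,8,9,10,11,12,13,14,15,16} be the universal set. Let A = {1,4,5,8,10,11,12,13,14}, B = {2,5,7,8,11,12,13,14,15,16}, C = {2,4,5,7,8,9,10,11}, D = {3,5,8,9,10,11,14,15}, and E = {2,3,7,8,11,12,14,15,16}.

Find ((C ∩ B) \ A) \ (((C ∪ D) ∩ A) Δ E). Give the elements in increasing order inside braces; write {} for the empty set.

C ∩ B = {2,5,7,8,11}
(C ∩ B) \ A = {2,7}
C ∪ D = {2,3,4,5,7,8,9,10,11,14,15}
(C ∪ D) ∩ A = {4,5,8,10,11,14}
((C ∪ D) ∩ A) Δ E = {2,3,4,5,7,10,12,15,16}
((C ∩ B) \ A) \ (((C ∪ D) ∩ A) Δ E) = {}

{}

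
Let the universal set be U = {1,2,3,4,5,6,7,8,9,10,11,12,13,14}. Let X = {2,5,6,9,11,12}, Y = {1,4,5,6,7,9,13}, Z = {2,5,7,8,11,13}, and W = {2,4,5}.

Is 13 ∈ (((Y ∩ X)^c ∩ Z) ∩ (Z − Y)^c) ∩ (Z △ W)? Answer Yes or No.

Yes

13 ∈ Y and 13 ∉ X, so 13 ∉ Y ∩ X
13 ∈ (Y ∩ X)^c since 13 ∉ (Y ∩ X)
13 ∈ (Y ∩ X)^c and 13 ∈ Z, so 13 ∈ (Y ∩ X)^c ∩ Z
13 ∈ Z and 13 ∈ Y, so 13 ∉ Z − Y
13 ∈ (Z − Y)^c since 13 ∉ (Z − Y)
13 ∈ ((Y ∩ X)^c ∩ Z) and 13 ∈ (Z − Y)^c, so 13 ∈ ((Y ∩ X)^c ∩ Z) ∩ (Z − Y)^c
13 ∈ Z and 13 ∉ W, so 13 ∈ Z △ W
13 ∈ (((Y ∩ X)^c ∩ Z) ∩ (Z − Y)^c) and 13 ∈ (Z △ W), so 13 ∈ (((Y ∩ X)^c ∩ Z) ∩ (Z − Y)^c) ∩ (Z △ W)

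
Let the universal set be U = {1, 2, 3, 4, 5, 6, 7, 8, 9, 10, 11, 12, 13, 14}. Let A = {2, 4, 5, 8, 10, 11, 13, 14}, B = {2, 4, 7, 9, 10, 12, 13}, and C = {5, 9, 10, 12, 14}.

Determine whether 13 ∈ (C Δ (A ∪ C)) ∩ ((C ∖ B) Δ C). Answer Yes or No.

No

13 ∈ A and 13 ∉ C, so 13 ∈ A ∪ C
13 ∉ C and 13 ∈ (A ∪ C), so 13 ∈ C Δ (A ∪ C)
13 ∉ C and 13 ∈ B, so 13 ∉ C ∖ B
13 ∉ (C ∖ B) and 13 ∉ C, so 13 ∉ (C ∖ B) Δ C
13 ∈ (C Δ (A ∪ C)) and 13 ∉ ((C ∖ B) Δ C), so 13 ∉ (C Δ (A ∪ C)) ∩ ((C ∖ B) Δ C)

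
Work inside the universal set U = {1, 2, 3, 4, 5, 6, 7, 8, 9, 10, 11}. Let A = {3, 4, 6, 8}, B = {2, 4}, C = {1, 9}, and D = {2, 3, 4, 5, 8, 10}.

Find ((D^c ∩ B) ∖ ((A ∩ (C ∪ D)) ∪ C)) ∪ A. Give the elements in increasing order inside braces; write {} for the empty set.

D^c = {1, 6, 7, 9, 11}
D^c ∩ B = {}
C ∪ D = {1, 2, 3, 4, 5, 8, 9, 10}
A ∩ (C ∪ D) = {3, 4, 8}
(A ∩ (C ∪ D)) ∪ C = {1, 3, 4, 8, 9}
(D^c ∩ B) ∖ ((A ∩ (C ∪ D)) ∪ C) = {}
((D^c ∩ B) ∖ ((A ∩ (C ∪ D)) ∪ C)) ∪ A = {3, 4, 6, 8}

{3, 4, 6, 8}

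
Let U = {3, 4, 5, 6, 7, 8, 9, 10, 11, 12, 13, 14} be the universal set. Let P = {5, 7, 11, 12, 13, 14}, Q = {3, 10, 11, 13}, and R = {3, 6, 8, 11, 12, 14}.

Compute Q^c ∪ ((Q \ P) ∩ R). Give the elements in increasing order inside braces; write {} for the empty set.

{3, 4, 5, 6, 7, 8, 9, 12, 14}

Q^c = {4, 5, 6, 7, 8, 9, 12, 14}
Q \ P = {3, 10}
(Q \ P) ∩ R = {3}
Q^c ∪ ((Q \ P) ∩ R) = {3, 4, 5, 6, 7, 8, 9, 12, 14}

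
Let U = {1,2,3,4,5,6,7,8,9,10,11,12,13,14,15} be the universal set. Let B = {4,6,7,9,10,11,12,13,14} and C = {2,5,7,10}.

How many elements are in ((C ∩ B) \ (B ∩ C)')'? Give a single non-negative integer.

C ∩ B = {7,10}
B ∩ C = {7,10}
(B ∩ C)' = {1,2,3,4,5,6,8,9,11,12,13,14,15}
(C ∩ B) \ (B ∩ C)' = {7,10}
((C ∩ B) \ (B ∩ C)')' = {1,2,3,4,5,6,8,9,11,12,13,14,15}
|((C ∩ B) \ (B ∩ C)')'| = 13

13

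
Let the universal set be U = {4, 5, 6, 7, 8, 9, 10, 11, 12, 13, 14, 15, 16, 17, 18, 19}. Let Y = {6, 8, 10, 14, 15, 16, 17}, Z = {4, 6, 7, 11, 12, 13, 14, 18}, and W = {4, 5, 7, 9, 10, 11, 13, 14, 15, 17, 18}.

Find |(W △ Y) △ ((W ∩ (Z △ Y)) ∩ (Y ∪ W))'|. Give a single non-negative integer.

W △ Y = {4, 5, 6, 7, 8, 9, 11, 13, 16, 18}
Z △ Y = {4, 7, 8, 10, 11, 12, 13, 15, 16, 17, 18}
W ∩ (Z △ Y) = {4, 7, 10, 11, 13, 15, 17, 18}
Y ∪ W = {4, 5, 6, 7, 8, 9, 10, 11, 13, 14, 15, 16, 17, 18}
(W ∩ (Z △ Y)) ∩ (Y ∪ W) = {4, 7, 10, 11, 13, 15, 17, 18}
((W ∩ (Z △ Y)) ∩ (Y ∪ W))' = {5, 6, 8, 9, 12, 14, 16, 19}
(W △ Y) △ ((W ∩ (Z △ Y)) ∩ (Y ∪ W))' = {4, 7, 11, 12, 13, 14, 18, 19}
|(W △ Y) △ ((W ∩ (Z △ Y)) ∩ (Y ∪ W))'| = 8

8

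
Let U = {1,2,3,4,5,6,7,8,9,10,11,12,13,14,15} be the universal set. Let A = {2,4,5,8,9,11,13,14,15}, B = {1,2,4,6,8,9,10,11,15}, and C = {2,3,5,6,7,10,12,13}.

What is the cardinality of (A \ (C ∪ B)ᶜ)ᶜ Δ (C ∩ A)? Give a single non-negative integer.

10

C ∪ B = {1,2,3,4,5,6,7,8,9,10,11,12,13,15}
(C ∪ B)ᶜ = {14}
A \ (C ∪ B)ᶜ = {2,4,5,8,9,11,13,15}
(A \ (C ∪ B)ᶜ)ᶜ = {1,3,6,7,10,12,14}
C ∩ A = {2,5,13}
(A \ (C ∪ B)ᶜ)ᶜ Δ (C ∩ A) = {1,2,3,5,6,7,10,12,13,14}
|(A \ (C ∪ B)ᶜ)ᶜ Δ (C ∩ A)| = 10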